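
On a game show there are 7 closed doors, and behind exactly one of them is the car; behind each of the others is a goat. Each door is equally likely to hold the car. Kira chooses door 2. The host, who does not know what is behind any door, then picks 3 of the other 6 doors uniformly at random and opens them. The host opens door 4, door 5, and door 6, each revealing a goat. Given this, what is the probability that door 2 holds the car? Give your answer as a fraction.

1/4

Condition on the true location of the car.
If it is behind any of doors 1, 2, 3, and 7 (prior 1/7 each): the host picks exactly this set with probability 1/20 regardless, and none is the prize; weight (1/7)·(1/20) = 1/140 each.
If it is behind any of doors 4, 5, and 6 (prior 1/7 each): that door was opened and seen not to hold the prize — ruled out; weight (1/7)·0 = 0 each.
The weights sum to 1/35.
So P(the car behind door 2 | the host opened door 4, door 5, and door 6) = (1/140) / (1/35) = 1/4.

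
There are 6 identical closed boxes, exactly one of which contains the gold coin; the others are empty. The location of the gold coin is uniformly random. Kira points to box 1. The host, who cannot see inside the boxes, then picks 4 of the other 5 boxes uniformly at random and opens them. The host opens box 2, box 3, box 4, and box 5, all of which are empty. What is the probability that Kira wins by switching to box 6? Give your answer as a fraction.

Because the host chose which boxes to open without knowing where the gold coin is, the choice is independent of the prize location. Learning that none of the 4 opened boxes holds the gold coin simply rules out those 4 locations and leaves the remaining 2 boxes still equally likely by symmetry.
So P(the gold coin in box 6) = 1/2.

1/2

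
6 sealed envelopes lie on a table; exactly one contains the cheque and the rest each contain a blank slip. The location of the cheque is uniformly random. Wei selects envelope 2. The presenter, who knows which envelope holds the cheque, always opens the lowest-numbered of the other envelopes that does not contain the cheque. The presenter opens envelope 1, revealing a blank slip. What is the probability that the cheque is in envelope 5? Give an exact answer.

Condition on the true location of the cheque.
If it is in envelope 1 (prior 1/6): the presenter opened envelope 1, so this case is ruled out; weight (1/6)·0 = 0.
If it is in any of envelopes 2, 3, 4, 5, and 6 (prior 1/6 each): envelope 1 is the lowest-numbered option available, probability 1; weight (1/6)·1 = 1/6 each.
The weights sum to 5/6.
So P(the cheque in envelope 5 | the presenter opened envelope 1) = (1/6) / (5/6) = 1/5.

1/5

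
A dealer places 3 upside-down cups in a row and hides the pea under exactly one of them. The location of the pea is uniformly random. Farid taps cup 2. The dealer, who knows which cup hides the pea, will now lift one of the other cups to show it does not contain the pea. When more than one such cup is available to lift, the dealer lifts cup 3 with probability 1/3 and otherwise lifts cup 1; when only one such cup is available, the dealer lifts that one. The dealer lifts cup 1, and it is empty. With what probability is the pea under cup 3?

3/5

Apply Bayes' rule, conditioning on where the pea actually is.
If it is under cup 1 (prior 1/3): the dealer opened cup 1, so this case is ruled out; weight (1/3)·0 = 0.
If it is under cup 2 (prior 1/3): cup 3 is available but not opened, probability 2/3; weight (1/3)·(2/3) = 2/9.
If it is under cup 3 (prior 1/3): only cup 1 is available, probability 1; weight (1/3)·1 = 1/3.
The weights sum to 5/9.
So P(the pea under cup 3 | the dealer opened cup 1) = (1/3) / (5/9) = 3/5.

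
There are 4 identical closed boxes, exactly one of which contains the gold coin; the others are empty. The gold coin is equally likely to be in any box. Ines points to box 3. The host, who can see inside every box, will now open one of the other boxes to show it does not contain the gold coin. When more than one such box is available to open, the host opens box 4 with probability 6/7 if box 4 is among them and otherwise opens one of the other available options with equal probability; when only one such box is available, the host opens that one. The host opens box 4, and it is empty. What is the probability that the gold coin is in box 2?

Condition on the true location of the gold coin.
If it is in any of boxes 1, 2, and 3 (prior 1/4 each): box 4 is available, opened with probability 6/7; weight (1/4)·(6/7) = 3/14 each.
If it is in box 4 (prior 1/4): the host opened box 4, so this case is ruled out; weight (1/4)·0 = 0.
The weights sum to 9/14.
So P(the gold coin in box 2 | the host opened box 4) = (3/14) / (9/14) = 1/3.

1/3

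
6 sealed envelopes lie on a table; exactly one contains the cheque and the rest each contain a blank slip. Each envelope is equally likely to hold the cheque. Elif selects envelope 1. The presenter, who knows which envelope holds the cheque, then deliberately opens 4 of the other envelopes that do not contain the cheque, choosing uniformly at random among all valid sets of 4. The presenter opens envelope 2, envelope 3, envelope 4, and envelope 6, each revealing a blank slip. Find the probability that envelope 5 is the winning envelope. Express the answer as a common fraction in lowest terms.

5/6

Apply Bayes' rule, conditioning on where the cheque actually is.
If it is in envelope 1 (prior 1/6): the presenter has 5 equally likely choices, so probability 1/5; weight (1/6)·(1/5) = 1/30.
If it is in any of envelopes 2, 3, 4, and 6 (prior 1/6 each): that envelope was opened and seen not to hold the prize — ruled out; weight (1/6)·0 = 0 each.
If it is in envelope 5 (prior 1/6): the presenter has no choice, probability 1; weight (1/6)·1 = 1/6.
The weights sum to 1/5.
So P(the cheque in envelope 5 | the presenter opened envelope 2, envelope 3, envelope 4, and envelope 6) = (1/6) / (1/5) = 5/6.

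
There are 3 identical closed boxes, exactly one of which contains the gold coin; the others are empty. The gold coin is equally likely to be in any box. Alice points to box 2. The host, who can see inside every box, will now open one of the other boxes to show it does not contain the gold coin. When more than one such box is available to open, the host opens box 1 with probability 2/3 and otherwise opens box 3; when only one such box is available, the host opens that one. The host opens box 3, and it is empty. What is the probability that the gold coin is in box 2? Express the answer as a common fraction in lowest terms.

1/4

Condition on the true location of the gold coin.
If it is in box 1 (prior 1/3): only box 3 is available, probability 1; weight (1/3)·1 = 1/3.
If it is in box 2 (prior 1/3): box 1 is available but not opened, probability 1/3; weight (1/3)·(1/3) = 1/9.
If it is in box 3 (prior 1/3): the host opened box 3, so this case is ruled out; weight (1/3)·0 = 0.
The weights sum to 4/9.
So P(the gold coin in box 2 | the host opened box 3) = (1/9) / (4/9) = 1/4.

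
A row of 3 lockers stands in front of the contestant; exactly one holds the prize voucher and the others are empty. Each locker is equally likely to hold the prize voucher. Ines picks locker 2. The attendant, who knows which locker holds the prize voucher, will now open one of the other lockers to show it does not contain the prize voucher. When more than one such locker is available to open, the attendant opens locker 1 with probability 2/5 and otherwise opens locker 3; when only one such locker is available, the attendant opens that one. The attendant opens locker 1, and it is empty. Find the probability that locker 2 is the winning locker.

Condition on the true location of the prize voucher.
If it is in locker 1 (prior 1/3): the attendant opened locker 1, so this case is ruled out; weight (1/3)·0 = 0.
If it is in locker 2 (prior 1/3): locker 1 is available, opened with probability 2/5; weight (1/3)·(2/5) = 2/15.
If it is in locker 3 (prior 1/3): only locker 1 is available, probability 1; weight (1/3)·1 = 1/3.
The weights sum to 7/15.
So P(the prize voucher in locker 2 | the attendant opened locker 1) = (2/15) / (7/15) = 2/7.

2/7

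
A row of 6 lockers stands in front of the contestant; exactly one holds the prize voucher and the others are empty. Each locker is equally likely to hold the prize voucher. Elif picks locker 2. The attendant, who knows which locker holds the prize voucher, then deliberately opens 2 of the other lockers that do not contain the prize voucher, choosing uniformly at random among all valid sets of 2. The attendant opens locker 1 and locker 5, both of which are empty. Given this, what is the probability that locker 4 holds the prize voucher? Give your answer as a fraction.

5/18

Condition on the true location of the prize voucher.
If it is in either of lockers 1 and 5 (prior 1/6 each): that locker was opened and seen not to hold the prize — ruled out; weight (1/6)·0 = 0 each.
If it is in locker 2 (prior 1/6): the attendant has 10 equally likely choices, so probability 1/10; weight (1/6)·(1/10) = 1/60.
If it is in any of lockers 3, 4, and 6 (prior 1/6 each): the attendant has 6 equally likely choices, so probability 1/6; weight (1/6)·(1/6) = 1/36 each.
The weights sum to 1/10.
So P(the prize voucher in locker 4 | the attendant opened locker 1 and locker 5) = (1/36) / (1/10) = 5/18.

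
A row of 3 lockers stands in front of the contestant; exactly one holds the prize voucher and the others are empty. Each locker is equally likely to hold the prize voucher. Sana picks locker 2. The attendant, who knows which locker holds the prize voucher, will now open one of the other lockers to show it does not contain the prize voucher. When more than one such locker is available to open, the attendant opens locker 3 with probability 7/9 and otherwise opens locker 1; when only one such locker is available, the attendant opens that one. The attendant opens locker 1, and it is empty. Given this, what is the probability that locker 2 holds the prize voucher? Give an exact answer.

Consider each possible location of the prize voucher in turn.
If it is in locker 1 (prior 1/3): the attendant opened locker 1, so this case is ruled out; weight (1/3)·0 = 0.
If it is in locker 2 (prior 1/3): locker 3 is available but not opened, probability 2/9; weight (1/3)·(2/9) = 2/27.
If it is in locker 3 (prior 1/3): only locker 1 is available, probability 1; weight (1/3)·1 = 1/3.
The weights sum to 11/27.
So P(the prize voucher in locker 2 | the attendant opened locker 1) = (2/27) / (11/27) = 2/11.

2/11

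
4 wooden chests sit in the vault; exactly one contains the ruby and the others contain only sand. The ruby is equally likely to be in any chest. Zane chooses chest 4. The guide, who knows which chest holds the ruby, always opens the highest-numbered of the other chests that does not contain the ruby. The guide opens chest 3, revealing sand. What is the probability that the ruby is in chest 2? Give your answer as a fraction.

Apply Bayes' rule, conditioning on where the ruby actually is.
If it is in any of chests 1, 2, and 4 (prior 1/4 each): chest 3 is the highest-numbered option available, probability 1; weight (1/4)·1 = 1/4 each.
If it is in chest 3 (prior 1/4): the guide opened chest 3, so this case is ruled out; weight (1/4)·0 = 0.
The weights sum to 3/4.
So P(the ruby in chest 2 | the guide opened chest 3) = (1/4) / (3/4) = 1/3.

1/3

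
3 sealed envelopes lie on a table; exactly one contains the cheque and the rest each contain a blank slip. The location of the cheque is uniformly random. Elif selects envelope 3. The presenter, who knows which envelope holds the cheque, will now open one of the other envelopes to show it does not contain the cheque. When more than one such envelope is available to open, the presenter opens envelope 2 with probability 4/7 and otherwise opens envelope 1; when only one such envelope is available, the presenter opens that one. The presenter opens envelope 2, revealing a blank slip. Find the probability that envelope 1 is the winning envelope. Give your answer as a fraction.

7/11

Condition on the true location of the cheque.
If it is in envelope 1 (prior 1/3): only envelope 2 is available, probability 1; weight (1/3)·1 = 1/3.
If it is in envelope 2 (prior 1/3): the presenter opened envelope 2, so this case is ruled out; weight (1/3)·0 = 0.
If it is in envelope 3 (prior 1/3): envelope 2 is available, opened with probability 4/7; weight (1/3)·(4/7) = 4/21.
The weights sum to 11/21.
So P(the cheque in envelope 1 | the presenter opened envelope 2) = (1/3) / (11/21) = 7/11.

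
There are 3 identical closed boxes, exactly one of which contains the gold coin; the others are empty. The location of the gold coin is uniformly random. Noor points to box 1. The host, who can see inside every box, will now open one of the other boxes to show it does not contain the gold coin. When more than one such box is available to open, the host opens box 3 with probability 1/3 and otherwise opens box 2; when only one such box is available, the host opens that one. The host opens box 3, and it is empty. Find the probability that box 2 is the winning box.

Apply Bayes' rule, conditioning on where the gold coin actually is.
If it is in box 1 (prior 1/3): box 3 is available, opened with probability 1/3; weight (1/3)·(1/3) = 1/9.
If it is in box 2 (prior 1/3): only box 3 is available, probability 1; weight (1/3)·1 = 1/3.
If it is in box 3 (prior 1/3): the host opened box 3, so this case is ruled out; weight (1/3)·0 = 0.
The weights sum to 4/9.
So P(the gold coin in box 2 | the host opened box 3) = (1/3) / (4/9) = 3/4.

3/4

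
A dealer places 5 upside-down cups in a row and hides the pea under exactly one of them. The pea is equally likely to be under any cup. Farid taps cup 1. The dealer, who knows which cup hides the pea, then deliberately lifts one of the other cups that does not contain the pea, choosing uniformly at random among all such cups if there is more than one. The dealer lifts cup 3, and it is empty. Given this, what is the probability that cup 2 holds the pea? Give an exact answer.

Condition on the true location of the pea.
If it is under cup 1 (prior 1/5): the dealer has 4 equally likely choices, so probability 1/4; weight (1/5)·(1/4) = 1/20.
If it is under any of cups 2, 4, and 5 (prior 1/5 each): the dealer has 3 equally likely choices, so probability 1/3; weight (1/5)·(1/3) = 1/15 each.
If it is under cup 3 (prior 1/5): the dealer opened cup 3, so this case is ruled out; weight (1/5)·0 = 0.
The weights sum to 1/4.
So P(the pea under cup 2 | the dealer opened cup 3) = (1/15) / (1/4) = 4/15.

4/15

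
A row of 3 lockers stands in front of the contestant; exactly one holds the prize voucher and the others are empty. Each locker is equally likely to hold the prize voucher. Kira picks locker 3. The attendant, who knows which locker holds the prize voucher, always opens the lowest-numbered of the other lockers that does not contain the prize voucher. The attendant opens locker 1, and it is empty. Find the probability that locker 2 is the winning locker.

1/2

Consider each possible location of the prize voucher in turn.
If it is in locker 1 (prior 1/3): the attendant opened locker 1, so this case is ruled out; weight (1/3)·0 = 0.
If it is in either of lockers 2 and 3 (prior 1/3 each): locker 1 is the lowest-numbered option available, probability 1; weight (1/3)·1 = 1/3 each.
The weights sum to 2/3.
So P(the prize voucher in locker 2 | the attendant opened locker 1) = (1/3) / (2/3) = 1/2.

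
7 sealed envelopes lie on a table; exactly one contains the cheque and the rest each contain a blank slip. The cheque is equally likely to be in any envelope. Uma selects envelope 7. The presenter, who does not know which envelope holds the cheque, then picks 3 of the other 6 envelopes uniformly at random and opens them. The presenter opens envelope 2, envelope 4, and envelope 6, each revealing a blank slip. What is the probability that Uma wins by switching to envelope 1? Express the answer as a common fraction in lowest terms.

1/4

Consider each possible location of the cheque in turn.
If it is in any of envelopes 1, 3, 5, and 7 (prior 1/7 each): the presenter picks exactly this set with probability 1/20 regardless, and none is the prize; weight (1/7)·(1/20) = 1/140 each.
If it is in any of envelopes 2, 4, and 6 (prior 1/7 each): that envelope was opened and seen not to hold the prize — ruled out; weight (1/7)·0 = 0 each.
The weights sum to 1/35.
So P(the cheque in envelope 1 | the presenter opened envelope 2, envelope 4, and envelope 6) = (1/140) / (1/35) = 1/4.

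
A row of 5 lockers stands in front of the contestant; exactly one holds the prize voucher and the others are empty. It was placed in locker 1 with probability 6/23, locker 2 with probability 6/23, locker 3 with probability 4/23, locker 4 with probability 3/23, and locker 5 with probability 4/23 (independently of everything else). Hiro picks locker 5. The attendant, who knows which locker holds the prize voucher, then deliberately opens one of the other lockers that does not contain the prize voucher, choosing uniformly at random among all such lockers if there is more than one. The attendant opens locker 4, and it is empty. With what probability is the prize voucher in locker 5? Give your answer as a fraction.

Condition on the true location of the prize voucher.
If it is in either of lockers 1 and 2 (prior 6/23 each): the attendant has 3 equally likely choices, so probability 1/3; weight (6/23)·(1/3) = 2/23 each.
If it is in locker 3 (prior 4/23): the attendant has 3 equally likely choices, so probability 1/3; weight (4/23)·(1/3) = 4/69.
If it is in locker 4 (prior 3/23): the attendant opened locker 4, so this case is ruled out; weight (3/23)·0 = 0.
If it is in locker 5 (prior 4/23): the attendant has 4 equally likely choices, so probability 1/4; weight (4/23)·(1/4) = 1/23.
The weights sum to 19/69.
So P(the prize voucher in locker 5 | the attendant opened locker 4) = (1/23) / (19/69) = 3/19.

3/19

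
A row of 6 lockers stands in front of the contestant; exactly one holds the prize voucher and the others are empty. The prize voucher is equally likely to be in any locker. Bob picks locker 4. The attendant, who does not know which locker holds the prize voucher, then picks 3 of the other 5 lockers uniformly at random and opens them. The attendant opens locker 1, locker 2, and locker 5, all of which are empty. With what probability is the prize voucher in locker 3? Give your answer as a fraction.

1/3

Because the attendant chose which lockers to open without knowing where the prize voucher is, the choice is independent of the prize location. Learning that none of the 3 opened lockers holds the prize voucher simply rules out those 3 locations and leaves the remaining 3 lockers still equally likely by symmetry.
So P(the prize voucher in locker 3) = 1/3.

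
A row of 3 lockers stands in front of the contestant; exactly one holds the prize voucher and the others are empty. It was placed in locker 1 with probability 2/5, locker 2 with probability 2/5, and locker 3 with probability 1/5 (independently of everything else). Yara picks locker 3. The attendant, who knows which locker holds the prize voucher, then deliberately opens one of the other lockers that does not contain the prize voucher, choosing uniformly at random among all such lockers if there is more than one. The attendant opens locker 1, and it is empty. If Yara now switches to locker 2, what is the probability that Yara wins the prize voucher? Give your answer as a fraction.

4/5

Consider each possible location of the prize voucher in turn.
If it is in locker 1 (prior 2/5): the attendant opened locker 1, so this case is ruled out; weight (2/5)·0 = 0.
If it is in locker 2 (prior 2/5): the attendant has no choice, probability 1; weight (2/5)·1 = 2/5.
If it is in locker 3 (prior 1/5): the attendant has 2 equally likely choices, so probability 1/2; weight (1/5)·(1/2) = 1/10.
The weights sum to 1/2.
So P(the prize voucher in locker 2 | the attendant opened locker 1) = (2/5) / (1/2) = 4/5.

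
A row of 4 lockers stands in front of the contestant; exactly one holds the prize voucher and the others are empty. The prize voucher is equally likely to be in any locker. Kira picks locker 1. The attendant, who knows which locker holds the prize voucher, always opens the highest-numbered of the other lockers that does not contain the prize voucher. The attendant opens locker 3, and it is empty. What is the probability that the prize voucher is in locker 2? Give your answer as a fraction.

Consider each possible location of the prize voucher in turn.
If it is in either of lockers 1 and 2 (prior 1/4 each): the attendant would have opened locker 4 instead, probability 0; weight (1/4)·0 = 0 each.
If it is in locker 3 (prior 1/4): the attendant opened locker 3, so this case is ruled out; weight (1/4)·0 = 0.
If it is in locker 4 (prior 1/4): locker 3 is the highest-numbered option available, probability 1; weight (1/4)·1 = 1/4.
The weights sum to 1/4.
So P(the prize voucher in locker 2 | the attendant opened locker 3) = 0 / (1/4) = 0.

0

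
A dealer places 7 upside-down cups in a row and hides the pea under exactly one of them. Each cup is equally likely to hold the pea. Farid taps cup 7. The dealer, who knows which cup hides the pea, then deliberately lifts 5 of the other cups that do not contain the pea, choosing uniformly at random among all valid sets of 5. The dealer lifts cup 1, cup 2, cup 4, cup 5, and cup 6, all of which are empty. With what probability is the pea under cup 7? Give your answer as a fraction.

1/7

Condition on the true location of the pea.
If it is under any of cups 1, 2, 4, 5, and 6 (prior 1/7 each): that cup was opened and seen not to hold the prize — ruled out; weight (1/7)·0 = 0 each.
If it is under cup 3 (prior 1/7): the dealer has no choice, probability 1; weight (1/7)·1 = 1/7.
If it is under cup 7 (prior 1/7): the dealer has 6 equally likely choices, so probability 1/6; weight (1/7)·(1/6) = 1/42.
The weights sum to 1/6.
So P(the pea under cup 7 | the dealer opened cup 1, cup 2, cup 4, cup 5, and cup 6) = (1/42) / (1/6) = 1/7.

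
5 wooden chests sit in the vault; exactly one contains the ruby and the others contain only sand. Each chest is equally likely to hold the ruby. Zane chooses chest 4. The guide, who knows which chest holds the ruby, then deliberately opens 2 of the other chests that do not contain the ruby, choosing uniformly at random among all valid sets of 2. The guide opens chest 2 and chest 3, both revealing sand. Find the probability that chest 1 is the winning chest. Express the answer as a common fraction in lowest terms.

Condition on the true location of the ruby.
If it is in either of chests 1 and 5 (prior 1/5 each): the guide has 3 equally likely choices, so probability 1/3; weight (1/5)·(1/3) = 1/15 each.
If it is in either of chests 2 and 3 (prior 1/5 each): that chest was opened and seen not to hold the prize — ruled out; weight (1/5)·0 = 0 each.
If it is in chest 4 (prior 1/5): the guide has 6 equally likely choices, so probability 1/6; weight (1/5)·(1/6) = 1/30.
The weights sum to 1/6.
So P(the ruby in chest 1 | the guide opened chest 2 and chest 3) = (1/15) / (1/6) = 2/5.

2/5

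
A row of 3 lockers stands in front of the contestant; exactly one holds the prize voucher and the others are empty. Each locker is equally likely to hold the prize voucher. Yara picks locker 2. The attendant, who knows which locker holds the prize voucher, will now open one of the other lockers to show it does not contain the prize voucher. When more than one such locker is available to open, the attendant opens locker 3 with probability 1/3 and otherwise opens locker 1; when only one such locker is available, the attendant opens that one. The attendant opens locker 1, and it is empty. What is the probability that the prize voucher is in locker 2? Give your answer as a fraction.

2/5

Apply Bayes' rule, conditioning on where the prize voucher actually is.
If it is in locker 1 (prior 1/3): the attendant opened locker 1, so this case is ruled out; weight (1/3)·0 = 0.
If it is in locker 2 (prior 1/3): locker 3 is available but not opened, probability 2/3; weight (1/3)·(2/3) = 2/9.
If it is in locker 3 (prior 1/3): only locker 1 is available, probability 1; weight (1/3)·1 = 1/3.
The weights sum to 5/9.
So P(the prize voucher in locker 2 | the attendant opened locker 1) = (2/9) / (5/9) = 2/5.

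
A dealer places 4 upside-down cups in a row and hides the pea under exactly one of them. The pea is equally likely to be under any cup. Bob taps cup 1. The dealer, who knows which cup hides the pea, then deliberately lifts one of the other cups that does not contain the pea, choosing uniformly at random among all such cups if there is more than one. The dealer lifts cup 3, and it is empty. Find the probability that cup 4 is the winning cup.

3/8

Condition on the true location of the pea.
If it is under cup 1 (prior 1/4): the dealer has 3 equally likely choices, so probability 1/3; weight (1/4)·(1/3) = 1/12.
If it is under either of cups 2 and 4 (prior 1/4 each): the dealer has 2 equally likely choices, so probability 1/2; weight (1/4)·(1/2) = 1/8 each.
If it is under cup 3 (prior 1/4): the dealer opened cup 3, so this case is ruled out; weight (1/4)·0 = 0.
The weights sum to 1/3.
So P(the pea under cup 4 | the dealer opened cup 3) = (1/8) / (1/3) = 3/8.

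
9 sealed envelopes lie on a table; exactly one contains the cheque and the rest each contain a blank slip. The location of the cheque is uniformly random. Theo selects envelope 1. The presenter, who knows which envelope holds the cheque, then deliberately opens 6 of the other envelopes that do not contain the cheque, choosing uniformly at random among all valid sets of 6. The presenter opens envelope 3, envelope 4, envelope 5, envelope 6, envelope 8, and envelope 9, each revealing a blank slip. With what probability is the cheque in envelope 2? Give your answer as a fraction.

4/9

Condition on the true location of the cheque.
If it is in envelope 1 (prior 1/9): the presenter has 28 equally likely choices, so probability 1/28; weight (1/9)·(1/28) = 1/252.
If it is in either of envelopes 2 and 7 (prior 1/9 each): the presenter has 7 equally likely choices, so probability 1/7; weight (1/9)·(1/7) = 1/63 each.
If it is in any of envelopes 3, 4, 5, 6, 8, and 9 (prior 1/9 each): that envelope was opened and seen not to hold the prize — ruled out; weight (1/9)·0 = 0 each.
The weights sum to 1/28.
So P(the cheque in envelope 2 | the presenter opened envelope 3, envelope 4, envelope 5, envelope 6, envelope 8, and envelope 9) = (1/63) / (1/28) = 4/9.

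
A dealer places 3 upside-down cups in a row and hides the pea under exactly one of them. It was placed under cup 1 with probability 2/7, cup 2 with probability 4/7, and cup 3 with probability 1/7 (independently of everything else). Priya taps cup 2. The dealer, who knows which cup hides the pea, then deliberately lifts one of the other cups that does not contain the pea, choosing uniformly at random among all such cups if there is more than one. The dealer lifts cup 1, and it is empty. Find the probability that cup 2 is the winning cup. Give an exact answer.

Condition on the true location of the pea.
If it is under cup 1 (prior 2/7): the dealer opened cup 1, so this case is ruled out; weight (2/7)·0 = 0.
If it is under cup 2 (prior 4/7): the dealer has 2 equally likely choices, so probability 1/2; weight (4/7)·(1/2) = 2/7.
If it is under cup 3 (prior 1/7): the dealer has no choice, probability 1; weight (1/7)·1 = 1/7.
The weights sum to 3/7.
So P(the pea under cup 2 | the dealer opened cup 1) = (2/7) / (3/7) = 2/3.

2/3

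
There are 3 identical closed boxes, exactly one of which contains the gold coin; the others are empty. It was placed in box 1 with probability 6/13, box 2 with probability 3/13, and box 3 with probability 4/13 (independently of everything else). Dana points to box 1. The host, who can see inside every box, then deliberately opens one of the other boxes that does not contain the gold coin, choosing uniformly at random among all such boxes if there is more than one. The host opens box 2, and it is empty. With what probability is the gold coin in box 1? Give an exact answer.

3/7

Consider each possible location of the gold coin in turn.
If it is in box 1 (prior 6/13): the host has 2 equally likely choices, so probability 1/2; weight (6/13)·(1/2) = 3/13.
If it is in box 2 (prior 3/13): the host opened box 2, so this case is ruled out; weight (3/13)·0 = 0.
If it is in box 3 (prior 4/13): the host has no choice, probability 1; weight (4/13)·1 = 4/13.
The weights sum to 7/13.
So P(the gold coin in box 1 | the host opened box 2) = (3/13) / (7/13) = 3/7.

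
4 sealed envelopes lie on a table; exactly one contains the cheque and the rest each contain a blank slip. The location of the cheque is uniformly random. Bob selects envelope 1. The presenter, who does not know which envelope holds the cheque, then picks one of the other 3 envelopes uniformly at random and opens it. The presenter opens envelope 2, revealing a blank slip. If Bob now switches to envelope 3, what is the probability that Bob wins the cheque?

1/3

Condition on the true location of the cheque.
If it is in any of envelopes 1, 3, and 4 (prior 1/4 each): the presenter picks envelope 2 with probability 1/3 regardless, and it is not the prize; weight (1/4)·(1/3) = 1/12 each.
If it is in envelope 2 (prior 1/4): the presenter opened envelope 2, so this case is ruled out; weight (1/4)·0 = 0.
The weights sum to 1/4.
So P(the cheque in envelope 3 | the presenter opened envelope 2) = (1/12) / (1/4) = 1/3.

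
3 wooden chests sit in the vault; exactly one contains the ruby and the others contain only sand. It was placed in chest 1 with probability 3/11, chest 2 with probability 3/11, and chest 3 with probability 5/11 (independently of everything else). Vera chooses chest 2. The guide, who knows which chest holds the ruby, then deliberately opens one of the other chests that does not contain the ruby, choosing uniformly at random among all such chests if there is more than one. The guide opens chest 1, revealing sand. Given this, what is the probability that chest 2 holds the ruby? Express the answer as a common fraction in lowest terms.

3/13

Condition on the true location of the ruby.
If it is in chest 1 (prior 3/11): the guide opened chest 1, so this case is ruled out; weight (3/11)·0 = 0.
If it is in chest 2 (prior 3/11): the guide has 2 equally likely choices, so probability 1/2; weight (3/11)·(1/2) = 3/22.
If it is in chest 3 (prior 5/11): the guide has no choice, probability 1; weight (5/11)·1 = 5/11.
The weights sum to 13/22.
So P(the ruby in chest 2 | the guide opened chest 1) = (3/22) / (13/22) = 3/13.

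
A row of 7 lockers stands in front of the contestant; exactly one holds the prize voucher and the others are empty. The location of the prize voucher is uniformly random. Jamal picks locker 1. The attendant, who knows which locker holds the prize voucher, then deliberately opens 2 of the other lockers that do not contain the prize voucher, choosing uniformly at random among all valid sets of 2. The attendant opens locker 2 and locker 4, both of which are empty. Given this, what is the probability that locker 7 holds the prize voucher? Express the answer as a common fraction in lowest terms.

3/14

Consider each possible location of the prize voucher in turn.
If it is in locker 1 (prior 1/7): the attendant has 15 equally likely choices, so probability 1/15; weight (1/7)·(1/15) = 1/105.
If it is in either of lockers 2 and 4 (prior 1/7 each): that locker was opened and seen not to hold the prize — ruled out; weight (1/7)·0 = 0 each.
If it is in any of lockers 3, 5, 6, and 7 (prior 1/7 each): the attendant has 10 equally likely choices, so probability 1/10; weight (1/7)·(1/10) = 1/70 each.
The weights sum to 1/15.
So P(the prize voucher in locker 7 | the attendant opened locker 2 and locker 4) = (1/70) / (1/15) = 3/14.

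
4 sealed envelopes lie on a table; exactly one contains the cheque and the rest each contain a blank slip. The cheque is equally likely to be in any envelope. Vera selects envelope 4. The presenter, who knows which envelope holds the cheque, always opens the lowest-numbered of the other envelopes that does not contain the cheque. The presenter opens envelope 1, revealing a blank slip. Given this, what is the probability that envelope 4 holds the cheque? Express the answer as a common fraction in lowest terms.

1/3

Condition on the true location of the cheque.
If it is in envelope 1 (prior 1/4): the presenter opened envelope 1, so this case is ruled out; weight (1/4)·0 = 0.
If it is in any of envelopes 2, 3, and 4 (prior 1/4 each): envelope 1 is the lowest-numbered option available, probability 1; weight (1/4)·1 = 1/4 each.
The weights sum to 3/4.
So P(the cheque in envelope 4 | the presenter opened envelope 1) = (1/4) / (3/4) = 1/3.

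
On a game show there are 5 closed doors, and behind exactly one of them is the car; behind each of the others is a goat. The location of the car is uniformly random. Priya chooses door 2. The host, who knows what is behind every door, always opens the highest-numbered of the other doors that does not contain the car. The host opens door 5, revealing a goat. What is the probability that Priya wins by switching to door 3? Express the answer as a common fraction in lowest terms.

1/4

Apply Bayes' rule, conditioning on where the car actually is.
If it is behind any of doors 1, 2, 3, and 4 (prior 1/5 each): door 5 is the highest-numbered option available, probability 1; weight (1/5)·1 = 1/5 each.
If it is behind door 5 (prior 1/5): the host opened door 5, so this case is ruled out; weight (1/5)·0 = 0.
The weights sum to 4/5.
So P(the car behind door 3 | the host opened door 5) = (1/5) / (4/5) = 1/4.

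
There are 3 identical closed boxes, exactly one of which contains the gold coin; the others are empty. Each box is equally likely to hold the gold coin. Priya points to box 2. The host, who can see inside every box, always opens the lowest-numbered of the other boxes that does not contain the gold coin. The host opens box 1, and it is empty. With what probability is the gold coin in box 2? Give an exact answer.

Apply Bayes' rule, conditioning on where the gold coin actually is.
If it is in box 1 (prior 1/3): the host opened box 1, so this case is ruled out; weight (1/3)·0 = 0.
If it is in either of boxes 2 and 3 (prior 1/3 each): box 1 is the lowest-numbered option available, probability 1; weight (1/3)·1 = 1/3 each.
The weights sum to 2/3.
So P(the gold coin in box 2 | the host opened box 1) = (1/3) / (2/3) = 1/2.

1/2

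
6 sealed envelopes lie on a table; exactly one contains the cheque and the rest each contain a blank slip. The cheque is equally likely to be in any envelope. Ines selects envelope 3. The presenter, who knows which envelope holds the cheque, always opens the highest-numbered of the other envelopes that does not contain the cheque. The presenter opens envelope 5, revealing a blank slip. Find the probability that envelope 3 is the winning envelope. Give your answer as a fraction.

0

Condition on the true location of the cheque.
If it is in any of envelopes 1, 2, 3, and 4 (prior 1/6 each): the presenter would have opened envelope 6 instead, probability 0; weight (1/6)·0 = 0 each.
If it is in envelope 5 (prior 1/6): the presenter opened envelope 5, so this case is ruled out; weight (1/6)·0 = 0.
If it is in envelope 6 (prior 1/6): envelope 5 is the highest-numbered option available, probability 1; weight (1/6)·1 = 1/6.
The weights sum to 1/6.
So P(the cheque in envelope 3 | the presenter opened envelope 5) = 0 / (1/6) = 0.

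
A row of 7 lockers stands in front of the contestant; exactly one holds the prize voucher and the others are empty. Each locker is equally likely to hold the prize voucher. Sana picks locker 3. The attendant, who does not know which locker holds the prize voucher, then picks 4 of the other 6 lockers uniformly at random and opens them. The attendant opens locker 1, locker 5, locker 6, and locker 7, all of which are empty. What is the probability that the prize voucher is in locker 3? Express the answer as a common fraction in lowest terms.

1/3

Condition on the true location of the prize voucher.
If it is in any of lockers 1, 5, 6, and 7 (prior 1/7 each): that locker was opened and seen not to hold the prize — ruled out; weight (1/7)·0 = 0 each.
If it is in any of lockers 2, 3, and 4 (prior 1/7 each): the attendant picks exactly this set with probability 1/15 regardless, and none is the prize; weight (1/7)·(1/15) = 1/105 each.
The weights sum to 1/35.
So P(the prize voucher in locker 3 | the attendant opened locker 1, locker 5, locker 6, and locker 7) = (1/105) / (1/35) = 1/3.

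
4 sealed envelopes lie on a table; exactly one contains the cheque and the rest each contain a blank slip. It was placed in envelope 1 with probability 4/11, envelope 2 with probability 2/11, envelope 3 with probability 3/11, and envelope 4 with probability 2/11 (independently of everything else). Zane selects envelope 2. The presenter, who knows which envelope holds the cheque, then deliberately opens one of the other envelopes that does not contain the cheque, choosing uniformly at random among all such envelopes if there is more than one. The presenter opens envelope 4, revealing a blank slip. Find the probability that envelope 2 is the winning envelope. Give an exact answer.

4/25

Consider each possible location of the cheque in turn.
If it is in envelope 1 (prior 4/11): the presenter has 2 equally likely choices, so probability 1/2; weight (4/11)·(1/2) = 2/11.
If it is in envelope 2 (prior 2/11): the presenter has 3 equally likely choices, so probability 1/3; weight (2/11)·(1/3) = 2/33.
If it is in envelope 3 (prior 3/11): the presenter has 2 equally likely choices, so probability 1/2; weight (3/11)·(1/2) = 3/22.
If it is in envelope 4 (prior 2/11): the presenter opened envelope 4, so this case is ruled out; weight (2/11)·0 = 0.
The weights sum to 25/66.
So P(the cheque in envelope 2 | the presenter opened envelope 4) = (2/33) / (25/66) = 4/25.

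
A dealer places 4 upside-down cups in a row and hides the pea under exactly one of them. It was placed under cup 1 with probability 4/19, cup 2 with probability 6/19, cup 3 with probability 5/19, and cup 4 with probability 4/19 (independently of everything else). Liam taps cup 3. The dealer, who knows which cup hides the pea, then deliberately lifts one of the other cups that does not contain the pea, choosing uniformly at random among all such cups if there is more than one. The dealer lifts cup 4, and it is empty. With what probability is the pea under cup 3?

1/4

Consider each possible location of the pea in turn.
If it is under cup 1 (prior 4/19): the dealer has 2 equally likely choices, so probability 1/2; weight (4/19)·(1/2) = 2/19.
If it is under cup 2 (prior 6/19): the dealer has 2 equally likely choices, so probability 1/2; weight (6/19)·(1/2) = 3/19.
If it is under cup 3 (prior 5/19): the dealer has 3 equally likely choices, so probability 1/3; weight (5/19)·(1/3) = 5/57.
If it is under cup 4 (prior 4/19): the dealer opened cup 4, so this case is ruled out; weight (4/19)·0 = 0.
The weights sum to 20/57.
So P(the pea under cup 3 | the dealer opened cup 4) = (5/57) / (20/57) = 1/4.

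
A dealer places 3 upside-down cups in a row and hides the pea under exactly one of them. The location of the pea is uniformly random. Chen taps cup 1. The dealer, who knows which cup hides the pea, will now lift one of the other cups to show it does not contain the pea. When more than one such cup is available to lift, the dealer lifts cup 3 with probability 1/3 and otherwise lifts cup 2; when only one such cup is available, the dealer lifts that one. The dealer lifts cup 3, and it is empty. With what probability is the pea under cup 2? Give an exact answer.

3/4

Condition on the true location of the pea.
If it is under cup 1 (prior 1/3): cup 3 is available, opened with probability 1/3; weight (1/3)·(1/3) = 1/9.
If it is under cup 2 (prior 1/3): only cup 3 is available, probability 1; weight (1/3)·1 = 1/3.
If it is under cup 3 (prior 1/3): the dealer opened cup 3, so this case is ruled out; weight (1/3)·0 = 0.
The weights sum to 4/9.
So P(the pea under cup 2 | the dealer opened cup 3) = (1/3) / (4/9) = 3/4.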